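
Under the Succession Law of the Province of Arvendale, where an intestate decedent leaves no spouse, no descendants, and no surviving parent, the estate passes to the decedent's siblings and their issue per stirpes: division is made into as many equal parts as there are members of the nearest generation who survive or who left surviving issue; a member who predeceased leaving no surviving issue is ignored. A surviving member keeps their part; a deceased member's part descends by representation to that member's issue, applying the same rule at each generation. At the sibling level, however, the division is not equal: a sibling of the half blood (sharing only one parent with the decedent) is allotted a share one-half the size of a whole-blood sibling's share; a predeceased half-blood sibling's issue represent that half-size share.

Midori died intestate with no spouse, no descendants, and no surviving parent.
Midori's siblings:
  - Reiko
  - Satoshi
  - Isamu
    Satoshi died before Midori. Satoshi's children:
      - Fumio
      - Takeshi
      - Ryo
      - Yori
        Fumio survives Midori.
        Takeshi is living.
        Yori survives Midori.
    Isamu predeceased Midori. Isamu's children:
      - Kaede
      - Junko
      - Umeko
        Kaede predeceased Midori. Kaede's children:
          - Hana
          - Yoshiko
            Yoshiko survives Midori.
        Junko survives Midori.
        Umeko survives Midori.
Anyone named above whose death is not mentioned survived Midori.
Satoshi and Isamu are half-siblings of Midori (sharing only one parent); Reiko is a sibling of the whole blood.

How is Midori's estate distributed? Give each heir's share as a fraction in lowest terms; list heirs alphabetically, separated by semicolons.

No spouse, descendants, or parent survives, so the estate passes to Midori's siblings per stirpes.
Half-blood siblings count for one-half the weight of whole-blood siblings at the initial division.
Dividing 1 in proportion to weights (total weight 2): Reiko (weight 1) → 1/2; Satoshi (weight 1/2) → 1/4; Isamu (weight 1/2) → 1/4.
Reiko is living and takes 1/2.
Satoshi predeceased; the 1/4 allotted to Satoshi's branch passes to Satoshi's issue by representation.
The 1/4 is divided into 4 equal shares of 1/16 among Fumio, Takeshi, Ryo, Yori.
Fumio is living and takes 1/16.
Takeshi is living and takes 1/16.
Ryo is living and takes 1/16.
Yori is living and takes 1/16.
Isamu predeceased; the 1/4 allotted to Isamu's branch passes to Isamu's issue by representation.
The 1/4 is divided into 3 equal shares of 1/12 among Kaede, Junko, Umeko.
Kaede predeceased; the 1/12 allotted to Kaede's branch passes to Kaede's issue by representation.
The 1/12 is divided into 2 equal shares of 1/24 among Hana, Yoshiko.
Hana is living and takes 1/24.
Yoshiko is living and takes 1/24.
Junko is living and takes 1/12.
Umeko is living and takes 1/12.

Fumio 1/16; Hana 1/24; Junko 1/12; Reiko 1/2; Ryo 1/16; Takeshi 1/16; Umeko 1/12; Yori 1/16; Yoshiko 1/24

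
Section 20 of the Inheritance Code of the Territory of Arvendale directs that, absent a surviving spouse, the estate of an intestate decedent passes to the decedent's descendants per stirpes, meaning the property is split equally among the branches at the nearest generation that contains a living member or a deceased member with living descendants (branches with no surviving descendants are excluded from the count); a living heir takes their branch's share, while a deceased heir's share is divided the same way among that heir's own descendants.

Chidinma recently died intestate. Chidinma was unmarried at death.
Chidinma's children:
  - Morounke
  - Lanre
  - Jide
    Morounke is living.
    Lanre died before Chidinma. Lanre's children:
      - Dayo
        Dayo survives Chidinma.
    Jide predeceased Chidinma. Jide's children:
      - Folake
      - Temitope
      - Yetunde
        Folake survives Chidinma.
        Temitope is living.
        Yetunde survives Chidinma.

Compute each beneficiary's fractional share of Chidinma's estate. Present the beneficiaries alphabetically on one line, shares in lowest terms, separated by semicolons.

There is no surviving spouse, so the entire estate passes to Chidinma's descendants per stirpes.
The estate is divided into 3 equal shares of 1/3 among Morounke, Lanre, Jide.
Morounke is living and takes 1/3.
Lanre predeceased; the 1/3 allotted to Lanre's branch passes to Lanre's issue by representation.
Dayo is the sole taker at this level and receives the full 1/3.
Jide predeceased; the 1/3 allotted to Jide's branch passes to Jide's issue by representation.
The 1/3 is divided into 3 equal shares of 1/9 among Folake, Temitope, Yetunde.
Folake is living and takes 1/9.
Temitope is living and takes 1/9.
Yetunde is living and takes 1/9.

Dayo 1/3; Folake 1/9; Morounke 1/3; Temitope 1/9; Yetunde 1/9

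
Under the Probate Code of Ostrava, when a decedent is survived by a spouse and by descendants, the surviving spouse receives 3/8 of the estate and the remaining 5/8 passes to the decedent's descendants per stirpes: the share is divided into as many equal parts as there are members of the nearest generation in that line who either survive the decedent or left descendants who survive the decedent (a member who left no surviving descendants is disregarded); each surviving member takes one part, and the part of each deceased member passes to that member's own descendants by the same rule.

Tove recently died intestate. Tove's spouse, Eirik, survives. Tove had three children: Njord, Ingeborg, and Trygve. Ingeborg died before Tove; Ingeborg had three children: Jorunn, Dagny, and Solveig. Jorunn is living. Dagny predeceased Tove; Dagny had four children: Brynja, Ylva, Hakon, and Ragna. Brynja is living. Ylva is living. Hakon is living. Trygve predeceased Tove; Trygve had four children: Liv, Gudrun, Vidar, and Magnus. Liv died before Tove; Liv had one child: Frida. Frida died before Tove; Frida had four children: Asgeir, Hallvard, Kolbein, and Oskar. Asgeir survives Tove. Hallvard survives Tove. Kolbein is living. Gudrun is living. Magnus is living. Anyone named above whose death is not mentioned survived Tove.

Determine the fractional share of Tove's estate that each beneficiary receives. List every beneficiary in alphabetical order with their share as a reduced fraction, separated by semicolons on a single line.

Eirik, as surviving spouse, takes 3/8.
The remaining 5/8 passes to Tove's descendants per stirpes.
The 5/8 is divided into 3 equal shares of 5/24 among Njord, Ingeborg, Trygve.
Njord is living and takes 5/24.
Ingeborg predeceased; the 5/24 allotted to Ingeborg's branch passes to Ingeborg's issue by representation.
The 5/24 is divided into 3 equal shares of 5/72 among Jorunn, Dagny, Solveig.
Jorunn is living and takes 5/72.
Dagny predeceased; the 5/72 allotted to Dagny's branch passes to Dagny's issue by representation.
The 5/72 is divided into 4 equal shares of 5/288 among Brynja, Ylva, Hakon, Ragna.
Brynja is living and takes 5/288.
Ylva is living and takes 5/288.
Hakon is living and takes 5/288.
Ragna is living and takes 5/288.
Solveig is living and takes 5/72.
Trygve predeceased; the 5/24 allotted to Trygve's branch passes to Trygve's issue by representation.
The 5/24 is divided into 4 equal shares of 5/96 among Liv, Gudrun, Vidar, Magnus.
Liv predeceased; the 5/96 allotted to Liv's branch passes to Liv's issue by representation.
Frida's line is the sole branch at this level, so the full 5/96 passes to Frida's issue by representation.
The 5/96 is divided into 4 equal shares of 5/384 among Asgeir, Hallvard, Kolbein, Oskar.
Asgeir is living and takes 5/384.
Hallvard is living and takes 5/384.
Kolbein is living and takes 5/384.
Oskar is living and takes 5/384.
Gudrun is living and takes 5/96.
Vidar is living and takes 5/96.
Magnus is living and takes 5/96.

Asgeir 5/384; Brynja 5/288; Eirik 3/8; Gudrun 5/96; Hakon 5/288; Hallvard 5/384; Jorunn 5/72; Kolbein 5/384; Magnus 5/96; Njord 5/24; Oskar 5/384; Ragna 5/288; Solveig 5/72; Vidar 5/96; Ylva 5/288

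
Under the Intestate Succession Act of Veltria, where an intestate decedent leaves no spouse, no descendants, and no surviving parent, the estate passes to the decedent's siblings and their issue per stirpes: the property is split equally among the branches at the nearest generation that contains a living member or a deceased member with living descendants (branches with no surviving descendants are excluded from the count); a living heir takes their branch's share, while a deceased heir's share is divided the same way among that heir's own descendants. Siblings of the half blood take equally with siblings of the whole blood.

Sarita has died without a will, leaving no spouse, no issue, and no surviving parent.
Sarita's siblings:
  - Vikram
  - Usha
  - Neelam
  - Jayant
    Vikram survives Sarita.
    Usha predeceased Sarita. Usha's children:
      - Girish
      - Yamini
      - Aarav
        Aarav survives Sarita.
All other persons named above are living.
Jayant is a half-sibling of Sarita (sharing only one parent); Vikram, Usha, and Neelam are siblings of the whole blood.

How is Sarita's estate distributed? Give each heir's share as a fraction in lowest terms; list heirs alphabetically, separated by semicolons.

No spouse, descendants, or parent survives, so the estate passes to Sarita's siblings per stirpes.
Half-blood and whole-blood siblings take equally under the stated rule.
The estate is divided into 4 equal shares of 1/4 among Vikram, Usha, Neelam, Jayant.
Vikram is living and takes 1/4.
Usha predeceased; the 1/4 allotted to Usha's branch passes to Usha's issue by representation.
The 1/4 is divided into 3 equal shares of 1/12 among Girish, Yamini, Aarav.
Girish is living and takes 1/12.
Yamini is living and takes 1/12.
Aarav is living and takes 1/12.
Neelam is living and takes 1/4.
Jayant is living and takes 1/4.

Aarav 1/12; Girish 1/12; Jayant 1/4; Neelam 1/4; Vikram 1/4; Yamini 1/12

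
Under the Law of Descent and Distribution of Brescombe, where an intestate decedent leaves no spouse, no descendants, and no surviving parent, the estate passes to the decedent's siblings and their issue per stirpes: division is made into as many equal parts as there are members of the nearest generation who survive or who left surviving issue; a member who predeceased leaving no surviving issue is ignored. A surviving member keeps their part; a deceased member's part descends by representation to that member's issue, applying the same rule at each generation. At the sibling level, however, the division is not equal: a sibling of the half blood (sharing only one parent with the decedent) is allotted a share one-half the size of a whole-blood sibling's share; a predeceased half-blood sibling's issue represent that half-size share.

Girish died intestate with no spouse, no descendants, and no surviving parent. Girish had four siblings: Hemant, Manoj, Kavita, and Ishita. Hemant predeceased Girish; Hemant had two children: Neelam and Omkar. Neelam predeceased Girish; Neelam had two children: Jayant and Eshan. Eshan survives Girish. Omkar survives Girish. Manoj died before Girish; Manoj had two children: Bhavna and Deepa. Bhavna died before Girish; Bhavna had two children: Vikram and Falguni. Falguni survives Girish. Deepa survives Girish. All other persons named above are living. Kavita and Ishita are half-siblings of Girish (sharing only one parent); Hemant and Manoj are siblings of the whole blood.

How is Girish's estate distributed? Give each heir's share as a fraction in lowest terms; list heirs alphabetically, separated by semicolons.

No spouse, descendants, or parent survives, so the estate passes to Girish's siblings per stirpes.
Half-blood siblings count for one-half the weight of whole-blood siblings at the initial division.
Dividing 1 in proportion to weights (total weight 3): Hemant (weight 1) → 1/3; Manoj (weight 1) → 1/3; Kavita (weight 1/2) → 1/6; Ishita (weight 1/2) → 1/6.
Hemant predeceased; the 1/3 allotted to Hemant's branch passes to Hemant's issue by representation.
The 1/3 is divided into 2 equal shares of 1/6 among Neelam, Omkar.
Neelam predeceased; the 1/6 allotted to Neelam's branch passes to Neelam's issue by representation.
The 1/6 is divided into 2 equal shares of 1/12 among Jayant, Eshan.
Jayant is living and takes 1/12.
Eshan is living and takes 1/12.
Omkar is living and takes 1/6.
Manoj predeceased; the 1/3 allotted to Manoj's branch passes to Manoj's issue by representation.
The 1/3 is divided into 2 equal shares of 1/6 among Bhavna, Deepa.
Bhavna predeceased; the 1/6 allotted to Bhavna's branch passes to Bhavna's issue by representation.
The 1/6 is divided into 2 equal shares of 1/12 among Vikram, Falguni.
Vikram is living and takes 1/12.
Falguni is living and takes 1/12.
Deepa is living and takes 1/6.
Kavita is living and takes 1/6.
Ishita is living and takes 1/6.

Deepa 1/6; Eshan 1/12; Falguni 1/12; Ishita 1/6; Jayant 1/12; Kavita 1/6; Omkar 1/6; Vikram 1/12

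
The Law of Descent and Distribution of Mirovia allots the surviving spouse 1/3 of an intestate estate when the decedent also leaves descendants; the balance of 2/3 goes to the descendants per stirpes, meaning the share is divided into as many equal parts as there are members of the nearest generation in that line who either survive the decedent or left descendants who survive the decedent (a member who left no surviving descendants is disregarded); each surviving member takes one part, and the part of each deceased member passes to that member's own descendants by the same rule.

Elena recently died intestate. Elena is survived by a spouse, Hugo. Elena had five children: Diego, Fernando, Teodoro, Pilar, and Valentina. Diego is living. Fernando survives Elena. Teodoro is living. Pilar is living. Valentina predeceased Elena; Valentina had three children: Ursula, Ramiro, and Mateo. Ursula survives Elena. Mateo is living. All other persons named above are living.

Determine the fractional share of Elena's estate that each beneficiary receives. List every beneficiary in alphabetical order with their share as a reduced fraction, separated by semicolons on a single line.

Diego 2/15; Fernando 2/15; Hugo 1/3; Mateo 2/45; Pilar 2/15; Ramiro 2/45; Teodoro 2/15; Ursula 2/45

Hugo, as surviving spouse, takes 1/3.
The remaining 2/3 passes to Elena's descendants per stirpes.
The 2/3 is divided into 5 equal shares of 2/15 among Diego, Fernando, Teodoro, Pilar, Valentina.
Diego is living and takes 2/15.
Fernando is living and takes 2/15.
Teodoro is living and takes 2/15.
Pilar is living and takes 2/15.
Valentina predeceased; the 2/15 allotted to Valentina's branch passes to Valentina's issue by representation.
The 2/15 is divided into 3 equal shares of 2/45 among Ursula, Ramiro, Mateo.
Ursula is living and takes 2/45.
Ramiro is living and takes 2/45.
Mateo is living and takes 2/45.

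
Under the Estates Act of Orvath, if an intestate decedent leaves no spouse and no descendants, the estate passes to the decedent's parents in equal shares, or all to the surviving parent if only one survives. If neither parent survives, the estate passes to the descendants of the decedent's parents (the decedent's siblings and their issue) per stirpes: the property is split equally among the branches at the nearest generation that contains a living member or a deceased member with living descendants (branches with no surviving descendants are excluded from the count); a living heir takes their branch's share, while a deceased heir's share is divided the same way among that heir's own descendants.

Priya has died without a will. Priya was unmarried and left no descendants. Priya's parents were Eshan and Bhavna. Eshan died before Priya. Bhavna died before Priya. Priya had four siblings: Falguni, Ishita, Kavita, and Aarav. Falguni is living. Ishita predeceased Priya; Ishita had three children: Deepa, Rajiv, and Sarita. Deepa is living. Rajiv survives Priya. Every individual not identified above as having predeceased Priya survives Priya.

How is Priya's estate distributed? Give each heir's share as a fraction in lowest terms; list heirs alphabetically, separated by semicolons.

Neither parent survives and there are no descendants, so the estate passes to Priya's siblings and their issue per stirpes.
The estate is divided into 4 equal shares of 1/4 among Falguni, Ishita, Kavita, Aarav.
Falguni is living and takes 1/4.
Ishita predeceased; the 1/4 allotted to Ishita's branch passes to Ishita's issue by representation.
The 1/4 is divided into 3 equal shares of 1/12 among Deepa, Rajiv, Sarita.
Deepa is living and takes 1/12.
Rajiv is living and takes 1/12.
Sarita is living and takes 1/12.
Kavita is living and takes 1/4.
Aarav is living and takes 1/4.

Aarav 1/4; Deepa 1/12; Falguni 1/4; Kavita 1/4; Rajiv 1/12; Sarita 1/12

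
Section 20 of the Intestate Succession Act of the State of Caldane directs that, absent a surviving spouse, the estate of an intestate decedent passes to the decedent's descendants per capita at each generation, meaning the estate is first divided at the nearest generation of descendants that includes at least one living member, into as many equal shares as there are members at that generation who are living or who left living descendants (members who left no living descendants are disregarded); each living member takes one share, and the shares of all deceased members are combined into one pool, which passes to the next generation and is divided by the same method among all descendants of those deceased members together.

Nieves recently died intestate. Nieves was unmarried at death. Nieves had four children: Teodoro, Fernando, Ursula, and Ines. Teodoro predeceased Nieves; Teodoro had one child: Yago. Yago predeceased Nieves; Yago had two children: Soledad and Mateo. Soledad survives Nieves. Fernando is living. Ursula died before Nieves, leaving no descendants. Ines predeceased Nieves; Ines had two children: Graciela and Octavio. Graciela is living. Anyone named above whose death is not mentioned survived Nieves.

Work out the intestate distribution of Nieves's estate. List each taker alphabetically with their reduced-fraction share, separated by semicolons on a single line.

There is no surviving spouse, so the entire estate passes to Nieves's descendants per capita at each generation.
At generation 1 (Teodoro, Fernando, Ines) there are 3 shares of (1)/3 = 1/3 each.
Living: Fernando — each takes 1/3.
Deceased: Teodoro and Ines. Their combined 2/3 is pooled and carried to generation 2.
At generation 2 (Yago, Graciela, Octavio) there are 3 shares of (2/3)/3 = 2/9 each.
Living: Graciela and Octavio — each takes 2/9.
Deceased: Yago. That 2/9 share is carried to generation 3.
At generation 3 (Soledad, Mateo) there are 2 shares of (2/9)/2 = 1/9 each.
Living: Soledad and Mateo — each takes 1/9.

Fernando 1/3; Graciela 2/9; Mateo 1/9; Octavio 2/9; Soledad 1/9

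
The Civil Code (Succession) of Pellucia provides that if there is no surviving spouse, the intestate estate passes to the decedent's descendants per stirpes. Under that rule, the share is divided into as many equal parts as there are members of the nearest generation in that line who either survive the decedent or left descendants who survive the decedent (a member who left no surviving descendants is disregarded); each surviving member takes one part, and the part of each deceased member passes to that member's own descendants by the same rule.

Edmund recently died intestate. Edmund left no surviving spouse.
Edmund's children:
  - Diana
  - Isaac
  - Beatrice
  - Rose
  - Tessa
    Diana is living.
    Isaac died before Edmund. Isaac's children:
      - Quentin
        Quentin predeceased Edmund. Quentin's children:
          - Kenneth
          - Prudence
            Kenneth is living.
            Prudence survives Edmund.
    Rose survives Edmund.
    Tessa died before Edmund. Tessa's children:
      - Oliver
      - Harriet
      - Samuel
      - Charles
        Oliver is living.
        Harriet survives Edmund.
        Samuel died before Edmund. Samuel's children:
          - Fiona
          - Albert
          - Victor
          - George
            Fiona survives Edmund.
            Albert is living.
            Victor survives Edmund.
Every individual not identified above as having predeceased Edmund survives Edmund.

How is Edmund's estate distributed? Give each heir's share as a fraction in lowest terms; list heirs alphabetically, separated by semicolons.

There is no surviving spouse, so the entire estate passes to Edmund's descendants per stirpes.
The estate is divided into 5 equal shares of 1/5 among Diana, Isaac, Beatrice, Rose, Tessa.
Diana is living and takes 1/5.
Isaac predeceased; the 1/5 allotted to Isaac's branch passes to Isaac's issue by representation.
Quentin's line is the sole branch at this level, so the full 1/5 passes to Quentin's issue by representation.
The 1/5 is divided into 2 equal shares of 1/10 among Kenneth, Prudence.
Kenneth is living and takes 1/10.
Prudence is living and takes 1/10.
Beatrice is living and takes 1/5.
Rose is living and takes 1/5.
Tessa predeceased; the 1/5 allotted to Tessa's branch passes to Tessa's issue by representation.
The 1/5 is divided into 4 equal shares of 1/20 among Oliver, Harriet, Samuel, Charles.
Oliver is living and takes 1/20.
Harriet is living and takes 1/20.
Samuel predeceased; the 1/20 allotted to Samuel's branch passes to Samuel's issue by representation.
The 1/20 is divided into 4 equal shares of 1/80 among Fiona, Albert, Victor, George.
Fiona is living and takes 1/80.
Albert is living and takes 1/80.
Victor is living and takes 1/80.
George is living and takes 1/80.
Charles is living and takes 1/20.

Albert 1/80; Beatrice 1/5; Charles 1/20; Diana 1/5; Fiona 1/80; George 1/80; Harriet 1/20; Kenneth 1/10; Oliver 1/20; Prudence 1/10; Rose 1/5; Victor 1/80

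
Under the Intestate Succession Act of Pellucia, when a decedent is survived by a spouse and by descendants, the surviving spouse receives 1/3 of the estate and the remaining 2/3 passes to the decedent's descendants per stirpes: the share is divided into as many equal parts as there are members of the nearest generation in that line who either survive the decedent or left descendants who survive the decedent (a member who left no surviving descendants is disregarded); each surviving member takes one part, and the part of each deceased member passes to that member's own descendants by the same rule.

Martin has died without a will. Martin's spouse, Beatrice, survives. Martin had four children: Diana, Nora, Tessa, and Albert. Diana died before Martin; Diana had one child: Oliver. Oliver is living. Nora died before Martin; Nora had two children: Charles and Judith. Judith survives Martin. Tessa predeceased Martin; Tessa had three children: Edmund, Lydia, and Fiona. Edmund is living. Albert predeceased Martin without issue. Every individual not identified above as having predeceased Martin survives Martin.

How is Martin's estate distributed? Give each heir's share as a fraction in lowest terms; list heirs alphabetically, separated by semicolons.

Beatrice 1/3; Charles 1/9; Edmund 2/27; Fiona 2/27; Judith 1/9; Lydia 2/27; Oliver 2/9

Beatrice, as surviving spouse, takes 1/3.
The remaining 2/3 passes to Martin's descendants per stirpes.
Albert left no surviving issue, so that branch lapses and is disregarded.
The 2/3 is divided into 3 equal shares of 2/9 among Diana, Nora, Tessa.
Diana predeceased; the 2/9 allotted to Diana's branch passes to Diana's issue by representation.
Oliver is the sole taker at this level and receives the full 2/9.
Nora predeceased; the 2/9 allotted to Nora's branch passes to Nora's issue by representation.
The 2/9 is divided into 2 equal shares of 1/9 among Charles, Judith.
Charles is living and takes 1/9.
Judith is living and takes 1/9.
Tessa predeceased; the 2/9 allotted to Tessa's branch passes to Tessa's issue by representation.
The 2/9 is divided into 3 equal shares of 2/27 among Edmund, Lydia, Fiona.
Edmund is living and takes 2/27.
Lydia is living and takes 2/27.
Fiona is living and takes 2/27.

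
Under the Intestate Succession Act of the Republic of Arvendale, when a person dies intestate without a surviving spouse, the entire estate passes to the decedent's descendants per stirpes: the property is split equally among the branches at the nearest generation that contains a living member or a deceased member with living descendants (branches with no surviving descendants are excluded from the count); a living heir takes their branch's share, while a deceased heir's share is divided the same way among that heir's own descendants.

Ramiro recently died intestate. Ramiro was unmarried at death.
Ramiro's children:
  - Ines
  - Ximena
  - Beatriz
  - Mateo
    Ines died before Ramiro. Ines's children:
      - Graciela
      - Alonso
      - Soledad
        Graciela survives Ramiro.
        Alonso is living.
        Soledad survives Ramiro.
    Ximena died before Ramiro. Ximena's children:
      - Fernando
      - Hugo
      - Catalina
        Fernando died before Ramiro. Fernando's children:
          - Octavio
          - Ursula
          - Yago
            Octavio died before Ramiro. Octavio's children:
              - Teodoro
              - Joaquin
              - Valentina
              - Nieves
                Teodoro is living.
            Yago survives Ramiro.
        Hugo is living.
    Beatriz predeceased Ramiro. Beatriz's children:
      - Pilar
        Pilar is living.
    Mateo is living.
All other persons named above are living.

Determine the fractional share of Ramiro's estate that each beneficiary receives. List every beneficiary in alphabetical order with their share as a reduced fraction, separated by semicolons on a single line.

There is no surviving spouse, so the entire estate passes to Ramiro's descendants per stirpes.
The estate is divided into 4 equal shares of 1/4 among Ines, Ximena, Beatriz, Mateo.
Ines predeceased; the 1/4 allotted to Ines's branch passes to Ines's issue by representation.
The 1/4 is divided into 3 equal shares of 1/12 among Graciela, Alonso, Soledad.
Graciela is living and takes 1/12.
Alonso is living and takes 1/12.
Soledad is living and takes 1/12.
Ximena predeceased; the 1/4 allotted to Ximena's branch passes to Ximena's issue by representation.
The 1/4 is divided into 3 equal shares of 1/12 among Fernando, Hugo, Catalina.
Fernando predeceased; the 1/12 allotted to Fernando's branch passes to Fernando's issue by representation.
The 1/12 is divided into 3 equal shares of 1/36 among Octavio, Ursula, Yago.
Octavio predeceased; the 1/36 allotted to Octavio's branch passes to Octavio's issue by representation.
The 1/36 is divided into 4 equal shares of 1/144 among Teodoro, Joaquin, Valentina, Nieves.
Teodoro is living and takes 1/144.
Joaquin is living and takes 1/144.
Valentina is living and takes 1/144.
Nieves is living and takes 1/144.
Ursula is living and takes 1/36.
Yago is living and takes 1/36.
Hugo is living and takes 1/12.
Catalina is living and takes 1/12.
Beatriz predeceased; the 1/4 allotted to Beatriz's branch passes to Beatriz's issue by representation.
Pilar is the sole taker at this level and receives the full 1/4.
Mateo is living and takes 1/4.

Alonso 1/12; Catalina 1/12; Graciela 1/12; Hugo 1/12; Joaquin 1/144; Mateo 1/4; Nieves 1/144; Pilar 1/4; Soledad 1/12; Teodoro 1/144; Ursula 1/36; Valentina 1/144; Yago 1/36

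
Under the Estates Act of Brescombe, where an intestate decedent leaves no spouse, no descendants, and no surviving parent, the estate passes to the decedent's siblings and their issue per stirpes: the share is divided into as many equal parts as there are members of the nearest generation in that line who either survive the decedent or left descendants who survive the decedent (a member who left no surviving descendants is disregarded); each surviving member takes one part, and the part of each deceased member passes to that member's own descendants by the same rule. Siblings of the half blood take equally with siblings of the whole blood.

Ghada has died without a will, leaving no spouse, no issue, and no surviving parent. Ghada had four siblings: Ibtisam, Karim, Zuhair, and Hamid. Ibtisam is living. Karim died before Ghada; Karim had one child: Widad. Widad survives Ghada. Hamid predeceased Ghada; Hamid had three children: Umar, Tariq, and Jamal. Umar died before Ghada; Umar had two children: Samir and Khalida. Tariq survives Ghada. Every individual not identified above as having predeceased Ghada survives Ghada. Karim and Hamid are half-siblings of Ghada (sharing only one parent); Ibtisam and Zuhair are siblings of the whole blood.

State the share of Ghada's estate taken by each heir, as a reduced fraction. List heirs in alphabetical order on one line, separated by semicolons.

No spouse, descendants, or parent survives, so the estate passes to Ghada's siblings per stirpes.
Half-blood and whole-blood siblings take equally under the stated rule.
The estate is divided into 4 equal shares of 1/4 among Ibtisam, Karim, Zuhair, Hamid.
Ibtisam is living and takes 1/4.
Karim predeceased; the 1/4 allotted to Karim's branch passes to Karim's issue by representation.
Widad is the sole taker at this level and receives the full 1/4.
Zuhair is living and takes 1/4.
Hamid predeceased; the 1/4 allotted to Hamid's branch passes to Hamid's issue by representation.
The 1/4 is divided into 3 equal shares of 1/12 among Umar, Tariq, Jamal.
Umar predeceased; the 1/12 allotted to Umar's branch passes to Umar's issue by representation.
The 1/12 is divided into 2 equal shares of 1/24 among Samir, Khalida.
Samir is living and takes 1/24.
Khalida is living and takes 1/24.
Tariq is living and takes 1/12.
Jamal is living and takes 1/12.

Ibtisam 1/4; Jamal 1/12; Khalida 1/24; Samir 1/24; Tariq 1/12; Widad 1/4; Zuhair 1/4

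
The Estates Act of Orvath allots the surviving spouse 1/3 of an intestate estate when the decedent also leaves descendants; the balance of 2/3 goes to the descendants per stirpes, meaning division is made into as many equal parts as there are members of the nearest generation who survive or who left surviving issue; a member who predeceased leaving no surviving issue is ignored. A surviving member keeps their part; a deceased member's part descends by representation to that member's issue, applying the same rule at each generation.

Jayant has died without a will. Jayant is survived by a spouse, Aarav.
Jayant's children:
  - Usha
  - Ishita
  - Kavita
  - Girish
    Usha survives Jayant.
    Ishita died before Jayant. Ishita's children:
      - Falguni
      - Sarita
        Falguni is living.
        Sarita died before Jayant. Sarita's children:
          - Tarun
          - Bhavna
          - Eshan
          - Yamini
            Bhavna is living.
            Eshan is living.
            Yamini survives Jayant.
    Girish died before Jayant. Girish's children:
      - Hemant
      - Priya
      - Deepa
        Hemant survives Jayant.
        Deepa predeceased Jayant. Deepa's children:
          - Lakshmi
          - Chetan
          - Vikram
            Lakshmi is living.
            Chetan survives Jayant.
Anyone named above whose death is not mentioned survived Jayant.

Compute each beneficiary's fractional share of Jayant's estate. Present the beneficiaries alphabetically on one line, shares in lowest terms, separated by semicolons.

Aarav, as surviving spouse, takes 1/3.
The remaining 2/3 passes to Jayant's descendants per stirpes.
The 2/3 is divided into 4 equal shares of 1/6 among Usha, Ishita, Kavita, Girish.
Usha is living and takes 1/6.
Ishita predeceased; the 1/6 allotted to Ishita's branch passes to Ishita's issue by representation.
The 1/6 is divided into 2 equal shares of 1/12 among Falguni, Sarita.
Falguni is living and takes 1/12.
Sarita predeceased; the 1/12 allotted to Sarita's branch passes to Sarita's issue by representation.
The 1/12 is divided into 4 equal shares of 1/48 among Tarun, Bhavna, Eshan, Yamini.
Tarun is living and takes 1/48.
Bhavna is living and takes 1/48.
Eshan is living and takes 1/48.
Yamini is living and takes 1/48.
Kavita is living and takes 1/6.
Girish predeceased; the 1/6 allotted to Girish's branch passes to Girish's issue by representation.
The 1/6 is divided into 3 equal shares of 1/18 among Hemant, Priya, Deepa.
Hemant is living and takes 1/18.
Priya is living and takes 1/18.
Deepa predeceased; the 1/18 allotted to Deepa's branch passes to Deepa's issue by representation.
The 1/18 is divided into 3 equal shares of 1/54 among Lakshmi, Chetan, Vikram.
Lakshmi is living and takes 1/54.
Chetan is living and takes 1/54.
Vikram is living and takes 1/54.

Aarav 1/3; Bhavna 1/48; Chetan 1/54; Eshan 1/48; Falguni 1/12; Hemant 1/18; Kavita 1/6; Lakshmi 1/54; Priya 1/18; Tarun 1/48; Usha 1/6; Vikram 1/54; Yamini 1/48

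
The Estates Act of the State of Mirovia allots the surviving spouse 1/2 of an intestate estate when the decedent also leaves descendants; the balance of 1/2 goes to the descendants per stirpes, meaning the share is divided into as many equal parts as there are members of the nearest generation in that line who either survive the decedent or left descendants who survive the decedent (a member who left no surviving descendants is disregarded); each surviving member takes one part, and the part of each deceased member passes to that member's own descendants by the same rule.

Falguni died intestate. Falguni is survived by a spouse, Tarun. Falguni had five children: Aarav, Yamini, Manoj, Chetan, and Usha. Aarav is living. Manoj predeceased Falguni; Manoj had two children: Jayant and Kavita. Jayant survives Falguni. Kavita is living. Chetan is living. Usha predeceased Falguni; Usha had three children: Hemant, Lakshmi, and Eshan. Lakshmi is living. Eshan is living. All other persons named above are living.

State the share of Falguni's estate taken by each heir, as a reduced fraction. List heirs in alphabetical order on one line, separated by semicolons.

Aarav 1/10; Chetan 1/10; Eshan 1/30; Hemant 1/30; Jayant 1/20; Kavita 1/20; Lakshmi 1/30; Tarun 1/2; Yamini 1/10

Tarun, as surviving spouse, takes 1/2.
The remaining 1/2 passes to Falguni's descendants per stirpes.
The 1/2 is divided into 5 equal shares of 1/10 among Aarav, Yamini, Manoj, Chetan, Usha.
Aarav is living and takes 1/10.
Yamini is living and takes 1/10.
Manoj predeceased; the 1/10 allotted to Manoj's branch passes to Manoj's issue by representation.
The 1/10 is divided into 2 equal shares of 1/20 among Jayant, Kavita.
Jayant is living and takes 1/20.
Kavita is living and takes 1/20.
Chetan is living and takes 1/10.
Usha predeceased; the 1/10 allotted to Usha's branch passes to Usha's issue by representation.
The 1/10 is divided into 3 equal shares of 1/30 among Hemant, Lakshmi, Eshan.
Hemant is living and takes 1/30.
Lakshmi is living and takes 1/30.
Eshan is living and takes 1/30.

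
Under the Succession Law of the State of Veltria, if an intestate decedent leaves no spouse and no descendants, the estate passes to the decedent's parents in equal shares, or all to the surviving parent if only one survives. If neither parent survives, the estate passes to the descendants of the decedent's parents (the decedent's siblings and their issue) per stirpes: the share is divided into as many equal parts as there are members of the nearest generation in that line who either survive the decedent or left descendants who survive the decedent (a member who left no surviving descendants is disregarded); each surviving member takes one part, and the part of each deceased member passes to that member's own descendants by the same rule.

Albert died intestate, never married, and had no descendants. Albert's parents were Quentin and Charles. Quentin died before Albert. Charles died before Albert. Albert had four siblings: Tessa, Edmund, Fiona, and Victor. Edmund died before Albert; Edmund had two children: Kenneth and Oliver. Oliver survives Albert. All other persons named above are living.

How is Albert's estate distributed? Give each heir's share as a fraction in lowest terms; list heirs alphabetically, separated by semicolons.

Fiona 1/4; Kenneth 1/8; Oliver 1/8; Tessa 1/4; Victor 1/4

Neither parent survives and there are no descendants, so the estate passes to Albert's siblings and their issue per stirpes.
The estate is divided into 4 equal shares of 1/4 among Tessa, Edmund, Fiona, Victor.
Tessa is living and takes 1/4.
Edmund predeceased; the 1/4 allotted to Edmund's branch passes to Edmund's issue by representation.
The 1/4 is divided into 2 equal shares of 1/8 among Kenneth, Oliver.
Kenneth is living and takes 1/8.
Oliver is living and takes 1/8.
Fiona is living and takes 1/4.
Victor is living and takes 1/4.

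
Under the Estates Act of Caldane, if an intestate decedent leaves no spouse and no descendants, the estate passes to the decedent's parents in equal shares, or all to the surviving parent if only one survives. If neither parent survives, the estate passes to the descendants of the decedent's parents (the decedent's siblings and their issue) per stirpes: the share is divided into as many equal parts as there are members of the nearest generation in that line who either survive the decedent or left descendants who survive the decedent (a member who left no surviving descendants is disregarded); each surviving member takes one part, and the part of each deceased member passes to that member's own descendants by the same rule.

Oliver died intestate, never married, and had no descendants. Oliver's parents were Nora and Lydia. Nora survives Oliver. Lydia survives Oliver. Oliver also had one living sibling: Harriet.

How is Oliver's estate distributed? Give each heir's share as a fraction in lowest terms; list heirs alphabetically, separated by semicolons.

Lydia 1/2; Nora 1/2

Both parents survive, so Nora and Lydia each take 1/2. The siblings take nothing because a surviving parent has priority.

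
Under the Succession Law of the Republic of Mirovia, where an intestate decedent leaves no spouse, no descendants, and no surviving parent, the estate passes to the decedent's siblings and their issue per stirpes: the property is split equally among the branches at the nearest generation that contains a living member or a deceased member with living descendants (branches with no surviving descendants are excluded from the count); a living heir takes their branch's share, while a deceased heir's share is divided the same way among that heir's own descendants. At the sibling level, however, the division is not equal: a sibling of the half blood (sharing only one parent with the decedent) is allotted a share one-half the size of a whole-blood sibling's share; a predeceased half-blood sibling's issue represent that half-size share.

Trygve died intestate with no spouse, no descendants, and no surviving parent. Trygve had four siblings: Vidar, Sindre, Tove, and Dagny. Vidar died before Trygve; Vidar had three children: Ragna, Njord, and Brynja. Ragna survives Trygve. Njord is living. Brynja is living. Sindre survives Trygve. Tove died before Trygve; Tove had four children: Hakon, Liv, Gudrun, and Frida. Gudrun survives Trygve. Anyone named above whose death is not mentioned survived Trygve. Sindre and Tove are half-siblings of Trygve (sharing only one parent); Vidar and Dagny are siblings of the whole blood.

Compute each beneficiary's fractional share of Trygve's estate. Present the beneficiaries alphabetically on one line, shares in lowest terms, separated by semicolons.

No spouse, descendants, or parent survives, so the estate passes to Trygve's siblings per stirpes.
Half-blood siblings count for one-half the weight of whole-blood siblings at the initial division.
Dividing 1 in proportion to weights (total weight 3): Vidar (weight 1) → 1/3; Sindre (weight 1/2) → 1/6; Tove (weight 1/2) → 1/6; Dagny (weight 1) → 1/3.
Vidar predeceased; the 1/3 allotted to Vidar's branch passes to Vidar's issue by representation.
The 1/3 is divided into 3 equal shares of 1/9 among Ragna, Njord, Brynja.
Ragna is living and takes 1/9.
Njord is living and takes 1/9.
Brynja is living and takes 1/9.
Sindre is living and takes 1/6.
Tove predeceased; the 1/6 allotted to Tove's branch passes to Tove's issue by representation.
The 1/6 is divided into 4 equal shares of 1/24 among Hakon, Liv, Gudrun, Frida.
Hakon is living and takes 1/24.
Liv is living and takes 1/24.
Gudrun is living and takes 1/24.
Frida is living and takes 1/24.
Dagny is living and takes 1/3.

Brynja 1/9; Dagny 1/3; Frida 1/24; Gudrun 1/24; Hakon 1/24; Liv 1/24; Njord 1/9; Ragna 1/9; Sindre 1/6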